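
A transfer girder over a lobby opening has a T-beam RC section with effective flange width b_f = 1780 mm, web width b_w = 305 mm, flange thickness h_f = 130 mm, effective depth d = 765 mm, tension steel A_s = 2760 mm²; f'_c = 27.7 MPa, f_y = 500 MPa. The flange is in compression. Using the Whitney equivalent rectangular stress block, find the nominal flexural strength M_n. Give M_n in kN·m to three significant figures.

M_n ≈ 1030 kN·m

Tension: T = A_s f_y = 2760 × 500 = 1380000 N.
Try a within the flange: a = T/(0.85 f'_c b_f) = 1380000/(0.85 × 27.7 × 1780) = 32.93 mm.
Since a = 32.93 ≤ h_f = 130 mm, the stress block lies entirely in the flange; analyse as a rectangular beam of width b_f.
M_n = T(d − a/2) = 1380000 × (765 − 16.465) = 1032.98 × 10⁶ N·mm.
M_n = 1032.98 kN·m.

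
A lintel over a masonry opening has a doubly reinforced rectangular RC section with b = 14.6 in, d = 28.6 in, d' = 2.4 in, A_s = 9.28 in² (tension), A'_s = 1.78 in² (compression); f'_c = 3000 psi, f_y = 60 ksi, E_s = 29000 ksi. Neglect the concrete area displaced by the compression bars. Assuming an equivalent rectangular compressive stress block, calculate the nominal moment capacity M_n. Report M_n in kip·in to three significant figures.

Assume both steels yield.
a = (A_s − A'_s) f_y/(0.85 f'_c b) = (9.28 − 1.78) × 60/(0.85 × 3 × 14.6) = 12.087 in.
c = a/β₁ = 12.087/0.85 = 14.220 in; ε'_s = 0.003(c − d')/c = 0.0025 ≥ ε_y = 0.0021, so the compression steel yields.
M_n = (A_s − A'_s) f_y (d − a/2) + A'_s f_y (d − d') = 450 × (28.6 − 6.0435) + 106.8 × (28.6 − 2.4) = 10150.4 + 2798.2 = 12948.6 kip·in.

M_n ≈ 12900 kip·in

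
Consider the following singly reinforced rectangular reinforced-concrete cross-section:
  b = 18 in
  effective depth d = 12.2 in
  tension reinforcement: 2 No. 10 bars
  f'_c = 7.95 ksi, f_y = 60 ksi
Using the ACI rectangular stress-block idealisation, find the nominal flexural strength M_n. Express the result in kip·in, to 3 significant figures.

M_n ≈ 1760 kip·in

A_s = 2 × 1.27 = 2.54 in².
T = A_s f_y = 2.54 × 60 = 152.4 kips.
a = T/(0.85 f'_c b) = 152.4/(0.85 × 7.95 × 18) = 1.253 in.
M_n = T(d − a/2) = 152.4 × (12.2 − 0.6265) = 1763.8 kip·in.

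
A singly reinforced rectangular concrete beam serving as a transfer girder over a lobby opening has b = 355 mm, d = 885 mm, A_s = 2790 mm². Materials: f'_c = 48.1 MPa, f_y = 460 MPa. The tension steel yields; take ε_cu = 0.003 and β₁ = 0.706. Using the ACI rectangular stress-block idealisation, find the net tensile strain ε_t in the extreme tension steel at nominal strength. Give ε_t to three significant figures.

a = A_s f_y/(0.85 f'_c b) = 88.42 mm.
β₁ = 0.706, so c = a/β₁ = 88.42/0.706 = 125.24 mm.
From the linear strain diagram with ε_cu = 0.003: ε_t = 0.003 (d − c)/c = 0.003 × (885 − 125.24)/125.24 = 0.0182.
Since ε_t ≥ 0.005, the section is tension-controlled.

ε_t ≈ 0.0182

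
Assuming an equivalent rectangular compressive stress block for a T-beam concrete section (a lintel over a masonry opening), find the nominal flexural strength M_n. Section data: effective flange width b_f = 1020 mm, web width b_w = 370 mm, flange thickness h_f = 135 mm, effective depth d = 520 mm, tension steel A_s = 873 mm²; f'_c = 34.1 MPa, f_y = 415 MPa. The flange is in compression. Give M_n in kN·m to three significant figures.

Tension: T = A_s f_y = 873 × 415 = 362295 N.
Try a within the flange: a = T/(0.85 f'_c b_f) = 362295/(0.85 × 34.1 × 1020) = 12.25 mm.
Since a = 12.25 ≤ h_f = 135 mm, the stress block lies entirely in the flange; analyse as a rectangular beam of width b_f.
M_n = T(d − a/2) = 362295 × (520 − 6.125) = 186.17 × 10⁶ N·mm.
M_n = 186.17 kN·m.

M_n ≈ 186 kN·m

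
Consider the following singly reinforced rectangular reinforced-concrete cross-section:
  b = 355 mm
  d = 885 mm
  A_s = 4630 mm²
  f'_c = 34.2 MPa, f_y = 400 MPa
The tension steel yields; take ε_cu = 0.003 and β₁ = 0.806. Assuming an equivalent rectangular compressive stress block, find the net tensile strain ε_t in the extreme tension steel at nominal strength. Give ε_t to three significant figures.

ε_t ≈ 0.00892

a = A_s f_y/(0.85 f'_c b) = 179.46 mm.
β₁ = 0.806, so c = a/β₁ = 179.46/0.806 = 222.66 mm.
From the linear strain diagram with ε_cu = 0.003: ε_t = 0.003 (d − c)/c = 0.003 × (885 − 222.66)/222.66 = 0.00892.
Since ε_t ≥ 0.005, the section is tension-controlled.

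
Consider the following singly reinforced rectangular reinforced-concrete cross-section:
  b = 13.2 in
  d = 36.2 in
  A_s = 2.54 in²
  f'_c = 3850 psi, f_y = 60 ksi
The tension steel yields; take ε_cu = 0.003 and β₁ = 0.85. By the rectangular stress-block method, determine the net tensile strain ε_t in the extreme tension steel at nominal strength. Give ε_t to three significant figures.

a = A_s f_y/(0.85 f'_c b) = 3.528 in.
β₁ = 0.85, so c = a/β₁ = 3.528/0.85 = 4.151 in.
From the linear strain diagram with ε_cu = 0.003: ε_t = 0.003 (d − c)/c = 0.003 × (36.2 − 4.151)/4.151 = 0.0232.
Since ε_t ≥ 0.005, the section is tension-controlled.

ε_t ≈ 0.0232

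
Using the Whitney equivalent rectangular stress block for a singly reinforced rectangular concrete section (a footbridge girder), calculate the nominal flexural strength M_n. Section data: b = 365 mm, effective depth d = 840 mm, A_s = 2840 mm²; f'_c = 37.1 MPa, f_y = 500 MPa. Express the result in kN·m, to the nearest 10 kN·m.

M_n ≈ 1110 kN·m

T = A_s f_y = 2840 × 500 = 1420000 N = 1420 kN.
From C = T: a = T/(0.85 f'_c b) = 1420000/(0.85 × 37.1 × 365) = 123.37 mm.
M_n = T(d − a/2) = 1420 kN × (840 − 61.685) mm = 1105.21 kN·m.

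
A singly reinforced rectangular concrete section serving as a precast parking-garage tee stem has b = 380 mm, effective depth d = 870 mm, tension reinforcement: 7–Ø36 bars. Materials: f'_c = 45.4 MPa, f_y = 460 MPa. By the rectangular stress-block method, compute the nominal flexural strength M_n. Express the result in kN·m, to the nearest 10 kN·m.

A_s = 7 × 1018 = 7126 mm².
T = A_s f_y = 7126 × 460 = 3277960 N = 3277.96 kN.
From C = T: a = T/(0.85 f'_c b) = 3277960/(0.85 × 45.4 × 380) = 223.53 mm.
M_n = T(d − a/2) = 3277.96 kN × (870 − 111.765) mm = 2485.46 kN·m.

M_n ≈ 2490 kN·m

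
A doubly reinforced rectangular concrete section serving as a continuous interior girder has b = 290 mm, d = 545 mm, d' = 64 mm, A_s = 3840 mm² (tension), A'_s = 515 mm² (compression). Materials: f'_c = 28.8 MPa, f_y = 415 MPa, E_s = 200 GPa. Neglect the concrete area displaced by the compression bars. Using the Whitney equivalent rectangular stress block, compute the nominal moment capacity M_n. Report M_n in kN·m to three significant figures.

M_n ≈ 721 kN·m

Assume both tension and compression steel yield.
Net tension couple steel: A_s − A'_s = 3325 mm².
a = (A_s − A'_s) f_y / (0.85 f'_c b) = 1379875/(0.85 × 28.8 × 290) = 194.37 mm.
c = a/β₁ = 194.37/0.844 = 230.30 mm; ε'_s = 0.003(c − d')/c = 0.0022 ≥ f_y/E_s = 0.0021, so compression steel does yield.
M_n = (A_s − A'_s) f_y (d − a/2) + A'_s f_y (d − d') = [1379875 × (545 − 97.185) + 213725 × (545 − 64)] × 10⁻⁶ = 617.93 + 102.80 = 720.73 kN·m.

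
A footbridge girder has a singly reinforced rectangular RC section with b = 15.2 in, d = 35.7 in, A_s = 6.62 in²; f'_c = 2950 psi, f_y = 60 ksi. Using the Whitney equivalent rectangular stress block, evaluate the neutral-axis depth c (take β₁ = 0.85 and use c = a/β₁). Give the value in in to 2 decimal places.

T = A_s f_y = 6.62 × 60 = 397.2 kips.
a = T/(0.85 f'_c b) = 397.2/(0.85 × 2.95 × 15.2) = 10.4214 in.
With β₁ = 0.85, c = a/β₁ = 10.4214/0.85 = 12.26 in.

c ≈ 12.26 in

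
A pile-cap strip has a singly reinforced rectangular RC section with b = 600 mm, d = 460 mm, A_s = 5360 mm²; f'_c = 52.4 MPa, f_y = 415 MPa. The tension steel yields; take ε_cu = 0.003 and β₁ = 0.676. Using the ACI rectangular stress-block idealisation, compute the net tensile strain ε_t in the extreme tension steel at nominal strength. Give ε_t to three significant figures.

a = A_s f_y/(0.85 f'_c b) = 83.24 mm.
β₁ = 0.676, so c = a/β₁ = 83.24/0.676 = 123.14 mm.
From the linear strain diagram with ε_cu = 0.003: ε_t = 0.003 (d − c)/c = 0.003 × (460 − 123.14)/123.14 = 0.00821.
Since ε_t ≥ 0.005, the section is tension-controlled.

ε_t ≈ 0.00821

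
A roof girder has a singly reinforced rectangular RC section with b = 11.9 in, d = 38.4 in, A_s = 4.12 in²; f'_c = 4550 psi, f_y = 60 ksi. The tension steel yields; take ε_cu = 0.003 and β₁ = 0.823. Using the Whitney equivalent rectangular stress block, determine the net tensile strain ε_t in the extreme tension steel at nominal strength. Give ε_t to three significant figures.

a = A_s f_y/(0.85 f'_c b) = 5.371 in.
β₁ = 0.823, so c = a/β₁ = 5.371/0.823 = 6.526 in.
From the linear strain diagram with ε_cu = 0.003: ε_t = 0.003 (d − c)/c = 0.003 × (38.4 − 6.526)/6.526 = 0.0147.
Since ε_t ≥ 0.005, the section is tension-controlled.

ε_t ≈ 0.0147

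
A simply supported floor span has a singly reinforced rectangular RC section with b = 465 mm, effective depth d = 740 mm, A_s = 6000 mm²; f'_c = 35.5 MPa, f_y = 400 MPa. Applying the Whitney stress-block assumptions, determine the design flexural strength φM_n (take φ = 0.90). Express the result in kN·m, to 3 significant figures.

φM_n ≈ 1410 kN·m

T = A_s f_y = 6000 × 400 = 2400000 N = 2400 kN.
From C = T: a = T/(0.85 f'_c b) = 2400000/(0.85 × 35.5 × 465) = 171.05 mm.
M_n = T(d − a/2) = 2400 kN × (740 − 85.525) mm = 1570.74 kN·m.
φM_n = 0.90 × 1570.74 = 1413.67 kN·m.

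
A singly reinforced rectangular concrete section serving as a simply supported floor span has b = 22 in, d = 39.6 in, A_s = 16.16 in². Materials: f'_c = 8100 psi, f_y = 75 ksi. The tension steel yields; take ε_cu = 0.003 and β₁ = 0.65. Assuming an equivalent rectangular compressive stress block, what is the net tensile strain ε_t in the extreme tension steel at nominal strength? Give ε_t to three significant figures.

ε_t ≈ 0.00665

a = A_s f_y/(0.85 f'_c b) = 8.002 in.
β₁ = 0.65, so c = a/β₁ = 8.002/0.65 = 12.311 in.
From the linear strain diagram with ε_cu = 0.003: ε_t = 0.003 (d − c)/c = 0.003 × (39.6 − 12.311)/12.311 = 0.00665.
Since ε_t ≥ 0.005, the section is tension-controlled.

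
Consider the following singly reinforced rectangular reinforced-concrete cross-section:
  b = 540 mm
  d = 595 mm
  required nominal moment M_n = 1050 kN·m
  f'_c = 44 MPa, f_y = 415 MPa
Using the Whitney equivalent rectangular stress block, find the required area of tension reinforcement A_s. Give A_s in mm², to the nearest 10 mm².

With M_n = 0.85 f'_c a b (d − a/2), solve the quadratic for a:
a = d − √(d² − 2M_n/(0.85 f'_c b)) = 595 − √(595² − 2 × 1050×10⁶/(0.85 × 44 × 540)) = 94.96 mm.
A_s = 0.85 f'_c a b / f_y = 0.85 × 44 × 94.96 × 540 / 415 = 4621.2 mm².

A_s ≈ 4620 mm²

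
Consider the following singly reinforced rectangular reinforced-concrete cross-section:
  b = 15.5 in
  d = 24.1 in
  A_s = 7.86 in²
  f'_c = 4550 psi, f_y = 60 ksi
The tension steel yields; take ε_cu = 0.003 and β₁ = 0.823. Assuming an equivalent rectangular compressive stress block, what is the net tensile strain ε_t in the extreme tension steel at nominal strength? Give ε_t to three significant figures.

a = A_s f_y/(0.85 f'_c b) = 7.867 in.
β₁ = 0.823, so c = a/β₁ = 7.867/0.823 = 9.559 in.
From the linear strain diagram with ε_cu = 0.003: ε_t = 0.003 (d − c)/c = 0.003 × (24.1 − 9.559)/9.559 = 0.00456.
ε_t is between 0.004 and 0.005 — transition zone.

ε_t ≈ 0.00456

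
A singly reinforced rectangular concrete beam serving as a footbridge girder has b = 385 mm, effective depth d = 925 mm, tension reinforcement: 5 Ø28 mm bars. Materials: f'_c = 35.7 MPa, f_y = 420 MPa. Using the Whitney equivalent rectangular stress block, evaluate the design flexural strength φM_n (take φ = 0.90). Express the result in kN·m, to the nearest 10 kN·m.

φM_n ≈ 1010 kN·m

A_s = 5 × 616 = 3080 mm².
T = A_s f_y = 3080 × 420 = 1293600 N = 1293.6 kN.
From C = T: a = T/(0.85 f'_c b) = 1293600/(0.85 × 35.7 × 385) = 110.73 mm.
M_n = T(d − a/2) = 1293.6 kN × (925 − 55.365) mm = 1124.96 kN·m.
φM_n = 0.90 × 1124.96 = 1012.46 kN·m.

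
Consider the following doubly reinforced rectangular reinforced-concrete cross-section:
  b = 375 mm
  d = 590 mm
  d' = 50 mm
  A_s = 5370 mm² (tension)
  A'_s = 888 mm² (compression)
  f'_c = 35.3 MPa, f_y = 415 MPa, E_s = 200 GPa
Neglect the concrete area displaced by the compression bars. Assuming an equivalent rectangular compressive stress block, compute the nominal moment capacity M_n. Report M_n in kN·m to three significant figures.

M_n ≈ 1140 kN·m

Assume both tension and compression steel yield.
Net tension couple steel: A_s − A'_s = 4482 mm².
a = (A_s − A'_s) f_y / (0.85 f'_c b) = 1860030/(0.85 × 35.3 × 375) = 165.31 mm.
c = a/β₁ = 165.31/0.798 = 207.16 mm; ε'_s = 0.003(c − d')/c = 0.0023 ≥ f_y/E_s = 0.0021, so compression steel does yield.
M_n = (A_s − A'_s) f_y (d − a/2) + A'_s f_y (d − d') = [1860030 × (590 − 82.655) + 368520 × (590 − 50)] × 10⁻⁶ = 943.68 + 199.00 = 1142.68 kN·m.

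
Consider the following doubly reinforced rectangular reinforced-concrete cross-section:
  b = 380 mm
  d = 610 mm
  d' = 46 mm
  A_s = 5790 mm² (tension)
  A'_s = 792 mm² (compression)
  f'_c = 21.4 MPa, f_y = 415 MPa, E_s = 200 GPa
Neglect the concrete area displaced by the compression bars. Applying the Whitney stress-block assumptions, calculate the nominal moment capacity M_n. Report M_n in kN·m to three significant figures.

M_n ≈ 1140 kN·m

Assume both tension and compression steel yield.
Net tension couple steel: A_s − A'_s = 4998 mm².
a = (A_s − A'_s) f_y / (0.85 f'_c b) = 2074170/(0.85 × 21.4 × 380) = 300.07 mm.
c = a/β₁ = 300.07/0.85 = 353.02 mm; ε'_s = 0.003(c − d')/c = 0.0026 ≥ f_y/E_s = 0.0021, so compression steel does yield.
M_n = (A_s − A'_s) f_y (d − a/2) + A'_s f_y (d − d') = [2074170 × (610 − 150.035) + 328680 × (610 − 46)] × 10⁻⁶ = 954.05 + 185.38 = 1139.43 kN·m.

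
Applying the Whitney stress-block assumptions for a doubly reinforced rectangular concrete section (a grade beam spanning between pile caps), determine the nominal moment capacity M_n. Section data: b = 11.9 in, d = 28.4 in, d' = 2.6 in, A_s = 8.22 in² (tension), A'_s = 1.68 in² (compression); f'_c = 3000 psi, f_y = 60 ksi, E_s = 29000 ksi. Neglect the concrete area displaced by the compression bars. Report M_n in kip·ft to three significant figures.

Assume both steels yield.
a = (A_s − A'_s) f_y/(0.85 f'_c b) = (8.22 − 1.68) × 60/(0.85 × 3 × 11.9) = 12.931 in.
c = a/β₁ = 12.931/0.85 = 15.213 in; ε'_s = 0.003(c − d')/c = 0.0025 ≥ ε_y = 0.0021, so the compression steel yields.
M_n = (A_s − A'_s) f_y (d − a/2) + A'_s f_y (d − d') = 392.4 × (28.4 − 6.4655) + 100.8 × (28.4 − 2.6) = 8607.1 + 2600.6 = 11207.7 kip·in = 11207.7/12 = 933.98 kip·ft.

M_n ≈ 934 kip·ft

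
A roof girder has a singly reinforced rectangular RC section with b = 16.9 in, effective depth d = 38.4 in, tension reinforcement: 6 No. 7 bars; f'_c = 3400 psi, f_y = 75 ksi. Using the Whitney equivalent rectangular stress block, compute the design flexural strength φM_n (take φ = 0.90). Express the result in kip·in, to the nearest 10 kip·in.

A_s = 6 × 0.6 = 3.6 in².
T = A_s f_y = 3.6 × 75 = 270 kips.
a = T/(0.85 f'_c b) = 270/(0.85 × 3.4 × 16.9) = 5.528 in.
M_n = T(d − a/2) = 270 × (38.4 − 2.764) = 9621.7 kip·in.
φM_n = 0.90 × 9621.7 = 8659.5 kip·in.

φM_n ≈ 8660 kip·in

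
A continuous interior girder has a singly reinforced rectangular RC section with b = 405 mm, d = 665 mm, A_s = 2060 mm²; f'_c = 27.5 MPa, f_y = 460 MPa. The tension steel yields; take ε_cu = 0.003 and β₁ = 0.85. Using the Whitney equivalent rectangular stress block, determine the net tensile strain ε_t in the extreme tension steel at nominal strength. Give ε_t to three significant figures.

ε_t ≈ 0.0139

a = A_s f_y/(0.85 f'_c b) = 100.10 mm.
β₁ = 0.85, so c = a/β₁ = 100.10/0.85 = 117.76 mm.
From the linear strain diagram with ε_cu = 0.003: ε_t = 0.003 (d − c)/c = 0.003 × (665 − 117.76)/117.76 = 0.0139.
Since ε_t ≥ 0.005, the section is tension-controlled.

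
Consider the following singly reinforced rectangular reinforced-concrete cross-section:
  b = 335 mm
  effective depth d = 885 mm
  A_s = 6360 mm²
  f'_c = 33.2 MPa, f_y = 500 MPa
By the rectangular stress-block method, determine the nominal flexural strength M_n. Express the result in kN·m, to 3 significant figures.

T = A_s f_y = 6360 × 500 = 3180000 N = 3180 kN.
From C = T: a = T/(0.85 f'_c b) = 3180000/(0.85 × 33.2 × 335) = 336.38 mm.
M_n = T(d − a/2) = 3180 kN × (885 − 168.19) mm = 2279.46 kN·m.

M_n ≈ 2280 kN·m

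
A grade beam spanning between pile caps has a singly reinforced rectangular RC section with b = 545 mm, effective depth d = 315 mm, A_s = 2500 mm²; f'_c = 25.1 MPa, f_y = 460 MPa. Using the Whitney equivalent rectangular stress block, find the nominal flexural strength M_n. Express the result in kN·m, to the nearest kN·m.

M_n ≈ 305 kN·m

T = A_s f_y = 2500 × 460 = 1150000 N = 1150 kN.
From C = T: a = T/(0.85 f'_c b) = 1150000/(0.85 × 25.1 × 545) = 98.90 mm.
M_n = T(d − a/2) = 1150 kN × (315 − 49.45) mm = 305.38 kN·m.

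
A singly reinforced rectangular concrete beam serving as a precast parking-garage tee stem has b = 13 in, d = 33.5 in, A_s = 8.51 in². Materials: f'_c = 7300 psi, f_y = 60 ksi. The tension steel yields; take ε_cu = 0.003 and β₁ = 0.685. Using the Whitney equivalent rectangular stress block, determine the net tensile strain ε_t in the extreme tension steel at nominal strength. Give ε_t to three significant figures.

ε_t ≈ 0.00788

a = A_s f_y/(0.85 f'_c b) = 6.330 in.
β₁ = 0.685, so c = a/β₁ = 6.330/0.685 = 9.241 in.
From the linear strain diagram with ε_cu = 0.003: ε_t = 0.003 (d − c)/c = 0.003 × (33.5 − 9.241)/9.241 = 0.00788.
Since ε_t ≥ 0.005, the section is tension-controlled.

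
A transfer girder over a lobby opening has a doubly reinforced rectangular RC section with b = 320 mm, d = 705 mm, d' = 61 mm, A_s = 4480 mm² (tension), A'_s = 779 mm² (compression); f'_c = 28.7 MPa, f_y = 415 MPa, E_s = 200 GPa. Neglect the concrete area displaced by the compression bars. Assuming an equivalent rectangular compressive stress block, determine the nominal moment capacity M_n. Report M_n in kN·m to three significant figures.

M_n ≈ 1140 kN·m

Assume both tension and compression steel yield.
Net tension couple steel: A_s − A'_s = 3701 mm².
a = (A_s − A'_s) f_y / (0.85 f'_c b) = 1535915/(0.85 × 28.7 × 320) = 196.75 mm.
c = a/β₁ = 196.75/0.845 = 232.84 mm; ε'_s = 0.003(c − d')/c = 0.0022 ≥ f_y/E_s = 0.0021, so compression steel does yield.
M_n = (A_s − A'_s) f_y (d − a/2) + A'_s f_y (d − d') = [1535915 × (705 − 98.375) + 323285 × (705 − 61)] × 10⁻⁶ = 931.72 + 208.20 = 1139.92 kN·m.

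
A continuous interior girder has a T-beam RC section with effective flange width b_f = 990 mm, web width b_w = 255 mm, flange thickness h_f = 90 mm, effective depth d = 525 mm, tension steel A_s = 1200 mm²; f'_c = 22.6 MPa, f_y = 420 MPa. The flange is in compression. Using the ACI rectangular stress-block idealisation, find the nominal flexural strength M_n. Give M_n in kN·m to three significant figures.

Tension: T = A_s f_y = 1200 × 420 = 504000 N.
Try a within the flange: a = T/(0.85 f'_c b_f) = 504000/(0.85 × 22.6 × 990) = 26.50 mm.
Since a = 26.50 ≤ h_f = 90 mm, the stress block lies entirely in the flange; analyse as a rectangular beam of width b_f.
M_n = T(d − a/2) = 504000 × (525 − 13.25) = 257.92 × 10⁶ N·mm.
M_n = 257.92 kN·m.

M_n ≈ 258 kN·m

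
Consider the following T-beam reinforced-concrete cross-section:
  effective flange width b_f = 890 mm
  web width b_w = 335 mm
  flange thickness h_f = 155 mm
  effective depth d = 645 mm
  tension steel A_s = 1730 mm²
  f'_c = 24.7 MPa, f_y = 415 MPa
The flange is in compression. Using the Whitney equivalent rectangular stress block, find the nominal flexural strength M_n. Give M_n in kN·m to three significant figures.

M_n ≈ 449 kN·m

Tension: T = A_s f_y = 1730 × 415 = 717950 N.
Try a within the flange: a = T/(0.85 f'_c b_f) = 717950/(0.85 × 24.7 × 890) = 38.42 mm.
Since a = 38.42 ≤ h_f = 155 mm, the stress block lies entirely in the flange; analyse as a rectangular beam of width b_f.
M_n = T(d − a/2) = 717950 × (645 − 19.21) = 449.29 × 10⁶ N·mm.
M_n = 449.29 kN·m.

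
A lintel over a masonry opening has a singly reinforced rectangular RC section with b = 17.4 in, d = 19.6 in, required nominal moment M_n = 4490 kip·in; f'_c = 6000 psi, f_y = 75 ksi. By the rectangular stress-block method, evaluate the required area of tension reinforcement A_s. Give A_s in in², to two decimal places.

From M_n = 0.85 f'_c a b (d − a/2):
a = d − √(d² − 2M_n/(0.85 f'_c b)) = 19.6 − √(19.6² − 2 × 4490/(0.85 × 6 × 17.4)) = 2.778 in.
A_s = 0.85 f'_c a b / f_y = 0.85 × 6 × 2.778 × 17.4 / 75 = 3.287 in².

A_s ≈ 3.29 in²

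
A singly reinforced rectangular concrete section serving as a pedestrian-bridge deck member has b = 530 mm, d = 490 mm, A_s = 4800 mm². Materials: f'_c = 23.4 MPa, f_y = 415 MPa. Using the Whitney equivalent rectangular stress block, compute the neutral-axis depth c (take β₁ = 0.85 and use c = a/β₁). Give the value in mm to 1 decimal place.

T = A_s f_y = 4800 × 415 = 1992000 N = 1992 kN.
Setting C = 0.85 f'_c a b equal to T: a = 1992000/(0.85 × 23.4 × 530) = 188.964 mm.
With β₁ = 0.85, c = a/β₁ = 188.964/0.85 = 222.3 mm.

c ≈ 222.3 mm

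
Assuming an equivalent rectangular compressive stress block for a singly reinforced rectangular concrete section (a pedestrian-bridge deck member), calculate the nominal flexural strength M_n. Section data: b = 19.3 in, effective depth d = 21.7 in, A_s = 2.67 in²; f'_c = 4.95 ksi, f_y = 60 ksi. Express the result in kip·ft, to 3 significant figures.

M_n ≈ 277 kip·ft

T = A_s f_y = 2.67 × 60 = 160.2 kips.
a = T/(0.85 f'_c b) = 160.2/(0.85 × 4.95 × 19.3) = 1.973 in.
M_n = T(d − a/2) = 160.2 × (21.7 − 0.9865) = 3318.3 kip·in = 3318.3/12 = 276.53 kip·ft.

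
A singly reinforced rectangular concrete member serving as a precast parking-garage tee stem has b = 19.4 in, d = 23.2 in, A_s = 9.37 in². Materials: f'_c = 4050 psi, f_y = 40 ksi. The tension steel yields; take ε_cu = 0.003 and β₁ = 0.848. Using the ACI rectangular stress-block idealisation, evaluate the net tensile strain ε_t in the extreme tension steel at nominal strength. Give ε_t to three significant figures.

a = A_s f_y/(0.85 f'_c b) = 5.612 in.
β₁ = 0.848, so c = a/β₁ = 5.612/0.848 = 6.618 in.
From the linear strain diagram with ε_cu = 0.003: ε_t = 0.003 (d − c)/c = 0.003 × (23.2 − 6.618)/6.618 = 0.00752.
Since ε_t ≥ 0.005, the section is tension-controlled.

ε_t ≈ 0.00752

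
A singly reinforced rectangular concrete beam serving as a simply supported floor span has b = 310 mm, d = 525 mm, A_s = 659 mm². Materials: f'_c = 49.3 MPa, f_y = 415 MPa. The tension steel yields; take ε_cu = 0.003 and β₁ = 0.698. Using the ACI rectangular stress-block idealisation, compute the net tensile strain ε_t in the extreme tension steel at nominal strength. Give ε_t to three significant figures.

a = A_s f_y/(0.85 f'_c b) = 21.05 mm.
β₁ = 0.698, so c = a/β₁ = 21.05/0.698 = 30.16 mm.
From the linear strain diagram with ε_cu = 0.003: ε_t = 0.003 (d − c)/c = 0.003 × (525 − 30.16)/30.16 = 0.0492.
Since ε_t ≥ 0.005, the section is tension-controlled.

ε_t ≈ 0.0492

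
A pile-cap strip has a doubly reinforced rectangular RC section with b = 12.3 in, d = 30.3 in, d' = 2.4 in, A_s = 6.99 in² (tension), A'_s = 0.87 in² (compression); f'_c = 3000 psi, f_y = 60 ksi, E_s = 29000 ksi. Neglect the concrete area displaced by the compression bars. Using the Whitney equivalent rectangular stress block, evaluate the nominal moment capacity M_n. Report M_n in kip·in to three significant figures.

Assume both steels yield.
a = (A_s − A'_s) f_y/(0.85 f'_c b) = (6.99 − 0.87) × 60/(0.85 × 3 × 12.3) = 11.707 in.
c = a/β₁ = 11.707/0.85 = 13.773 in; ε'_s = 0.003(c − d')/c = 0.0025 ≥ ε_y = 0.0021, so the compression steel yields.
M_n = (A_s − A'_s) f_y (d − a/2) + A'_s f_y (d − d') = 367.2 × (30.3 − 5.8535) + 52.2 × (30.3 − 2.4) = 8976.8 + 1456.4 = 10433.2 kip·in.

M_n ≈ 10400 kip·in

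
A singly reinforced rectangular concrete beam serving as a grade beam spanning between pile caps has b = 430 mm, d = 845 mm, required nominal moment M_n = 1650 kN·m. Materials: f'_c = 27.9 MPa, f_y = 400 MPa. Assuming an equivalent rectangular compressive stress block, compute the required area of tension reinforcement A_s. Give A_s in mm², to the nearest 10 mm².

With M_n = 0.85 f'_c a b (d − a/2), solve the quadratic for a:
a = d − √(d² − 2M_n/(0.85 f'_c b)) = 845 − √(845² − 2 × 1650×10⁶/(0.85 × 27.9 × 430)) = 220.17 mm.
A_s = 0.85 f'_c a b / f_y = 0.85 × 27.9 × 220.17 × 430 / 400 = 5612.9 mm².

A_s ≈ 5610 mm²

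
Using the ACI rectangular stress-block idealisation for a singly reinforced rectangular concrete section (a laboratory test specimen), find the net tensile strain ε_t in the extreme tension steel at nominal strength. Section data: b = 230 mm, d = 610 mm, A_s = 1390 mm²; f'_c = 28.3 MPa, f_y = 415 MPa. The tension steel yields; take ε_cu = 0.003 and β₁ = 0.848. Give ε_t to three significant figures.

ε_t ≈ 0.0119

a = A_s f_y/(0.85 f'_c b) = 104.26 mm.
β₁ = 0.848, so c = a/β₁ = 104.26/0.848 = 122.95 mm.
From the linear strain diagram with ε_cu = 0.003: ε_t = 0.003 (d − c)/c = 0.003 × (610 − 122.95)/122.95 = 0.0119.
Since ε_t ≥ 0.005, the section is tension-controlled.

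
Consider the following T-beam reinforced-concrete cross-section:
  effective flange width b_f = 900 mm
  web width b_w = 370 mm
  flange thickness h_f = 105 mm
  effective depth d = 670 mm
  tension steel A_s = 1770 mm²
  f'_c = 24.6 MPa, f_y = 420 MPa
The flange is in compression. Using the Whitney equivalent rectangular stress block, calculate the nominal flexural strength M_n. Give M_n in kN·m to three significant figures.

Tension: T = A_s f_y = 1770 × 420 = 743400 N.
Try a within the flange: a = T/(0.85 f'_c b_f) = 743400/(0.85 × 24.6 × 900) = 39.50 mm.
Since a = 39.50 ≤ h_f = 105 mm, the stress block lies entirely in the flange; analyse as a rectangular beam of width b_f.
M_n = T(d − a/2) = 743400 × (670 − 19.75) = 483.40 × 10⁶ N·mm.
M_n = 483.40 kN·m.

M_n ≈ 483 kN·m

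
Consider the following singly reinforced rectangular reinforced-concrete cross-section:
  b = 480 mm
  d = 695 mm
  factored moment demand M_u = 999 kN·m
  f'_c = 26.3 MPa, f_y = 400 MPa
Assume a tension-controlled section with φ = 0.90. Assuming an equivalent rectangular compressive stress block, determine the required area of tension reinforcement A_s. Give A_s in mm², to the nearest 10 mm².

M_n = M_u/φ = 999/0.90 = 1110 kN·m.
With M_n = 0.85 f'_c a b (d − a/2), solve the quadratic for a:
a = d − √(d² − 2M_n/(0.85 f'_c b)) = 695 − √(695² − 2 × 1110×10⁶/(0.85 × 26.3 × 480)) = 169.51 mm.
A_s = 0.85 f'_c a b / f_y = 0.85 × 26.3 × 169.51 × 480 / 400 = 4547.3 mm².

A_s ≈ 4550 mm²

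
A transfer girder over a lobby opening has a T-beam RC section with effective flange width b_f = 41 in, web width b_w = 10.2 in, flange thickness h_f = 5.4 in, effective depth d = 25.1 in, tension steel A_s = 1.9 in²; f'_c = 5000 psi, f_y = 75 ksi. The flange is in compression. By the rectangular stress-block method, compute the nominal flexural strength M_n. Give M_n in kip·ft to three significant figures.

M_n ≈ 293 kip·ft

Tension: T = A_s f_y = 1.9 × 75 = 142.5 kips.
Try a within the flange: a = T/(0.85 f'_c b_f) = 142.5/(0.85 × 5 × 41) = 0.818 in.
Since a = 0.818 ≤ h_f = 5.4 in, the stress block lies entirely in the flange; analyse as a rectangular beam of width b_f.
M_n = T(d − a/2) = 142.5 × (25.1 − 0.409) = 3518.5 kip·in.
M_n = 3518.5/12 = 293.21 kip·ft.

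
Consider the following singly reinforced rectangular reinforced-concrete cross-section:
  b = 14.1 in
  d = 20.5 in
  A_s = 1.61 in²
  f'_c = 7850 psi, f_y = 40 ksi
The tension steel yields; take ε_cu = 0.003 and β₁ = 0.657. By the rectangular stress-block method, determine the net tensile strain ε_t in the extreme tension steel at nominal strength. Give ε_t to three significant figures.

a = A_s f_y/(0.85 f'_c b) = 0.685 in.
β₁ = 0.657, so c = a/β₁ = 0.685/0.657 = 1.043 in.
From the linear strain diagram with ε_cu = 0.003: ε_t = 0.003 (d − c)/c = 0.003 × (20.5 − 1.043)/1.043 = 0.0560.
Since ε_t ≥ 0.005, the section is tension-controlled.

ε_t ≈ 0.0560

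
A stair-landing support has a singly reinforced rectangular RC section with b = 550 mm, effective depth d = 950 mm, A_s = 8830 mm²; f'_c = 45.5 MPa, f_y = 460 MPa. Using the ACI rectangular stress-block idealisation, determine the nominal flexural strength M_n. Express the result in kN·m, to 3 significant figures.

T = A_s f_y = 8830 × 460 = 4061800 N = 4061.8 kN.
From C = T: a = T/(0.85 f'_c b) = 4061800/(0.85 × 45.5 × 550) = 190.95 mm.
M_n = T(d − a/2) = 4061.8 kN × (950 − 95.475) mm = 3470.91 kN·m.

M_n ≈ 3470 kN·m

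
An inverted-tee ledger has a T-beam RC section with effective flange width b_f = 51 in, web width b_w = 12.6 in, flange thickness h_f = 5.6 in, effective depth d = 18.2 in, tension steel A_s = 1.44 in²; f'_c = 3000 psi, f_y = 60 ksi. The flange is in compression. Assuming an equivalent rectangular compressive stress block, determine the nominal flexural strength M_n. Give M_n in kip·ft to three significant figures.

Tension: T = A_s f_y = 1.44 × 60 = 86.4 kips.
Try a within the flange: a = T/(0.85 f'_c b_f) = 86.4/(0.85 × 3 × 51) = 0.664 in.
Since a = 0.664 ≤ h_f = 5.6 in, the stress block lies entirely in the flange; analyse as a rectangular beam of width b_f.
M_n = T(d − a/2) = 86.4 × (18.2 − 0.332) = 1543.8 kip·in.
M_n = 1543.8/12 = 128.65 kip·ft.

M_n ≈ 129 kip·ft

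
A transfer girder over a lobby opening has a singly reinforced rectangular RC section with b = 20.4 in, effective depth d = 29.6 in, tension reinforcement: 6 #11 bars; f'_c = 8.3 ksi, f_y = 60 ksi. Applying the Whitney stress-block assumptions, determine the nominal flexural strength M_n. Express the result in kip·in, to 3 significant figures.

A_s = 6 × 1.56 = 9.36 in².
T = A_s f_y = 9.36 × 60 = 561.6 kips.
a = T/(0.85 f'_c b) = 561.6/(0.85 × 8.3 × 20.4) = 3.902 in.
M_n = T(d − a/2) = 561.6 × (29.6 − 1.951) = 15527.7 kip·in.

M_n ≈ 15500 kip·in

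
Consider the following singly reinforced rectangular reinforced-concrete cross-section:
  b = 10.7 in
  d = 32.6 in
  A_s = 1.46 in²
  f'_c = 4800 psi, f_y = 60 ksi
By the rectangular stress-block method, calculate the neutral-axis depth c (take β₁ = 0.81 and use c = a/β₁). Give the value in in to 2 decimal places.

T = A_s f_y = 1.46 × 60 = 87.6 kips.
a = T/(0.85 f'_c b) = 87.6/(0.85 × 4.8 × 10.7) = 2.0066 in.
With β₁ = 0.81, c = a/β₁ = 2.0066/0.81 = 2.48 in.

c ≈ 2.48 in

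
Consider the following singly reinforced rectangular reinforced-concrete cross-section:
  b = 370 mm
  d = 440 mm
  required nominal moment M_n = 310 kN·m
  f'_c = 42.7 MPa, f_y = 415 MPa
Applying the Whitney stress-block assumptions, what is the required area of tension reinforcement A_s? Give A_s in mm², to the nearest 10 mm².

A_s ≈ 1810 mm²

With M_n = 0.85 f'_c a b (d − a/2), solve the quadratic for a:
a = d − √(d² − 2M_n/(0.85 f'_c b)) = 440 − √(440² − 2 × 310×10⁶/(0.85 × 42.7 × 370)) = 56.03 mm.
A_s = 0.85 f'_c a b / f_y = 0.85 × 42.7 × 56.03 × 370 / 415 = 1813.1 mm².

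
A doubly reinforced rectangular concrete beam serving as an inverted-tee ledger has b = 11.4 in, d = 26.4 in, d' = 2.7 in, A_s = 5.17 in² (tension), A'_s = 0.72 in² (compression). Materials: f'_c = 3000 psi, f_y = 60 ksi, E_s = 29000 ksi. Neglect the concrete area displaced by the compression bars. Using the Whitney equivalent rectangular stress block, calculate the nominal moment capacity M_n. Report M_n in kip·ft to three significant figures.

M_n ≈ 571 kip·ft

Assume both steels yield.
a = (A_s − A'_s) f_y/(0.85 f'_c b) = (5.17 − 0.72) × 60/(0.85 × 3 × 11.4) = 9.185 in.
c = a/β₁ = 9.185/0.85 = 10.806 in; ε'_s = 0.003(c − d')/c = 0.0023 ≥ ε_y = 0.0021, so the compression steel yields.
M_n = (A_s − A'_s) f_y (d − a/2) + A'_s f_y (d − d') = 267 × (26.4 − 4.5925) + 43.2 × (26.4 − 2.7) = 5822.6 + 1023.8 = 6846.4 kip·in = 6846.4/12 = 570.53 kip·ft.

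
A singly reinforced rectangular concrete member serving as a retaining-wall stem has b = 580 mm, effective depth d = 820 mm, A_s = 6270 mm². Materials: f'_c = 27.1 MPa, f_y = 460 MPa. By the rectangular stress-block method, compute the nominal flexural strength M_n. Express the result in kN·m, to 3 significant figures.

T = A_s f_y = 6270 × 460 = 2884200 N = 2884.2 kN.
From C = T: a = T/(0.85 f'_c b) = 2884200/(0.85 × 27.1 × 580) = 215.88 mm.
M_n = T(d − a/2) = 2884.2 kN × (820 − 107.94) mm = 2053.72 kN·m.

M_n ≈ 2050 kN·m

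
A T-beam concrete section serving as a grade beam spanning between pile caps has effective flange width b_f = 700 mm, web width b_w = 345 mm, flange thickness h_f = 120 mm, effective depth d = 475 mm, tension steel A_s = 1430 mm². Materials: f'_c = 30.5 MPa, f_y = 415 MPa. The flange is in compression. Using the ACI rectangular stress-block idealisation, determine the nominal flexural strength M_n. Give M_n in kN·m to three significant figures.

M_n ≈ 272 kN·m

Tension: T = A_s f_y = 1430 × 415 = 593450 N.
Try a within the flange: a = T/(0.85 f'_c b_f) = 593450/(0.85 × 30.5 × 700) = 32.70 mm.
Since a = 32.70 ≤ h_f = 120 mm, the stress block lies entirely in the flange; analyse as a rectangular beam of width b_f.
M_n = T(d − a/2) = 593450 × (475 − 16.35) = 272.19 × 10⁶ N·mm.
M_n = 272.19 kN·m.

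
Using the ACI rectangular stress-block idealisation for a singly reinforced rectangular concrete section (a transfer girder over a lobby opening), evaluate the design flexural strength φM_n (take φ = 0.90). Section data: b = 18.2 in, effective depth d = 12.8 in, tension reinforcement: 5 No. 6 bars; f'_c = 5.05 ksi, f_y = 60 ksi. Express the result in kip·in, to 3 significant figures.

φM_n ≈ 1420 kip·in

A_s = 5 × 0.44 = 2.2 in².
T = A_s f_y = 2.2 × 60 = 132 kips.
a = T/(0.85 f'_c b) = 132/(0.85 × 5.05 × 18.2) = 1.690 in.
M_n = T(d − a/2) = 132 × (12.8 − 0.845) = 1578.1 kip·in.
φM_n = 0.90 × 1578.1 = 1420.3 kip·in.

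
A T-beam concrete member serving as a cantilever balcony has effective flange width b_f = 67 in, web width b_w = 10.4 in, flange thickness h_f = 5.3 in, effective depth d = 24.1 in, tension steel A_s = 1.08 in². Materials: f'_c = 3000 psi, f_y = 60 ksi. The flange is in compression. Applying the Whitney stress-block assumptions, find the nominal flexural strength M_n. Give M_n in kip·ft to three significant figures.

M_n ≈ 129 kip·ft

Tension: T = A_s f_y = 1.08 × 60 = 64.8 kips.
Try a within the flange: a = T/(0.85 f'_c b_f) = 64.8/(0.85 × 3 × 67) = 0.379 in.
Since a = 0.379 ≤ h_f = 5.3 in, the stress block lies entirely in the flange; analyse as a rectangular beam of width b_f.
M_n = T(d − a/2) = 64.8 × (24.1 − 0.1895) = 1549.4 kip·in.
M_n = 1549.4/12 = 129.12 kip·ft.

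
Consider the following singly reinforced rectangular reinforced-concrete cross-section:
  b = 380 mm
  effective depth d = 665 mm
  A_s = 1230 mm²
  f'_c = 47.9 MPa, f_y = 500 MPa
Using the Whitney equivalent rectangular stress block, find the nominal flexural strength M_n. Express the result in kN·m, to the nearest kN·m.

M_n ≈ 397 kN·m

T = A_s f_y = 1230 × 500 = 615000 N = 615 kN.
From C = T: a = T/(0.85 f'_c b) = 615000/(0.85 × 47.9 × 380) = 39.75 mm.
M_n = T(d − a/2) = 615 kN × (665 − 19.875) mm = 396.75 kN·m.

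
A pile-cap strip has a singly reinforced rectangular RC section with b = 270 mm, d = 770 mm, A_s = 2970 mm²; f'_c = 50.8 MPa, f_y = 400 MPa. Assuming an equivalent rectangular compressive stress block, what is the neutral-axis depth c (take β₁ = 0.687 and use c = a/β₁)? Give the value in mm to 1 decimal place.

c ≈ 148.3 mm

T = A_s f_y = 2970 × 400 = 1188000 N = 1188 kN.
Setting C = 0.85 f'_c a b equal to T: a = 1188000/(0.85 × 50.8 × 270) = 101.899 mm.
With β₁ = 0.687, c = a/β₁ = 101.899/0.687 = 148.3 mm.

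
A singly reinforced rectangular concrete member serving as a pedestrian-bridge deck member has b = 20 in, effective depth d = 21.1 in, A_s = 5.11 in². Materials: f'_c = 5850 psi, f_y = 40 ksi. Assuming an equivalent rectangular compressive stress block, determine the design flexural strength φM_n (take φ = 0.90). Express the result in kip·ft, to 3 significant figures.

T = A_s f_y = 5.11 × 40 = 204.4 kips.
a = T/(0.85 f'_c b) = 204.4/(0.85 × 5.85 × 20) = 2.055 in.
M_n = T(d − a/2) = 204.4 × (21.1 − 1.0275) = 4102.8 kip·in = 4102.8/12 = 341.90 kip·ft.
φM_n = 0.90 × 341.90 = 307.71 kip·ft.

φM_n ≈ 308 kip·ft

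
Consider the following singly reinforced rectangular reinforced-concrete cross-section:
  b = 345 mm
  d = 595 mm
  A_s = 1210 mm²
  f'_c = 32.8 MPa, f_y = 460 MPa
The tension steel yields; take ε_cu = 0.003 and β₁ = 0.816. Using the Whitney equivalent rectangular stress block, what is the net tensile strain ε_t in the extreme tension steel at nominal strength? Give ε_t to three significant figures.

ε_t ≈ 0.0222

a = A_s f_y/(0.85 f'_c b) = 57.87 mm.
β₁ = 0.816, so c = a/β₁ = 57.87/0.816 = 70.92 mm.
From the linear strain diagram with ε_cu = 0.003: ε_t = 0.003 (d − c)/c = 0.003 × (595 − 70.92)/70.92 = 0.0222.
Since ε_t ≥ 0.005, the section is tension-controlled.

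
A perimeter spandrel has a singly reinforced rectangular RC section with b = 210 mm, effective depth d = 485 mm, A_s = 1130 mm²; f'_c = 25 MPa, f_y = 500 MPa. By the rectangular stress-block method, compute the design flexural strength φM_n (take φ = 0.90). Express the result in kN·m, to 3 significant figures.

φM_n ≈ 214 kN·m

T = A_s f_y = 1130 × 500 = 565000 N = 565 kN.
From C = T: a = T/(0.85 f'_c b) = 565000/(0.85 × 25 × 210) = 126.61 mm.
M_n = T(d − a/2) = 565 kN × (485 − 63.305) mm = 238.26 kN·m.
φM_n = 0.90 × 238.26 = 214.43 kN·m.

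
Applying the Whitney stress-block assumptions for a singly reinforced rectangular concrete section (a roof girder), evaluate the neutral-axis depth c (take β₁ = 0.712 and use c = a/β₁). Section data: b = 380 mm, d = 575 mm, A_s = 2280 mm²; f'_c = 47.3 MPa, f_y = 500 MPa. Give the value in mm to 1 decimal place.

T = A_s f_y = 2280 × 500 = 1140000 N = 1140 kN.
Setting C = 0.85 f'_c a b equal to T: a = 1140000/(0.85 × 47.3 × 380) = 74.618 mm.
With β₁ = 0.712, c = a/β₁ = 74.618/0.712 = 104.8 mm.

c ≈ 104.8 mm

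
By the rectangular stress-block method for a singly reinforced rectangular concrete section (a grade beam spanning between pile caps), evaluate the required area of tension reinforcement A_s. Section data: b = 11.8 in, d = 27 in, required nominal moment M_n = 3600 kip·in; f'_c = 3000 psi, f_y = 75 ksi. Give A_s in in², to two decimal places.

From M_n = 0.85 f'_c a b (d − a/2):
a = d − √(d² − 2M_n/(0.85 f'_c b)) = 27 − √(27² − 2 × 3600/(0.85 × 3 × 11.8)) = 4.870 in.
A_s = 0.85 f'_c a b / f_y = 0.85 × 3 × 4.870 × 11.8 / 75 = 1.954 in².

A_s ≈ 1.95 in²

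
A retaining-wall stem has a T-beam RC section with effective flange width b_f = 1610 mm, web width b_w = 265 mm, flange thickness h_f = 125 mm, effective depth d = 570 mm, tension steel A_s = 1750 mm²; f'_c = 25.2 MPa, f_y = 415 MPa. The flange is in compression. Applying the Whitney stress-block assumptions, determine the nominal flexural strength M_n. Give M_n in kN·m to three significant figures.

Tension: T = A_s f_y = 1750 × 415 = 726250 N.
Try a within the flange: a = T/(0.85 f'_c b_f) = 726250/(0.85 × 25.2 × 1610) = 21.06 mm.
Since a = 21.06 ≤ h_f = 125 mm, the stress block lies entirely in the flange; analyse as a rectangular beam of width b_f.
M_n = T(d − a/2) = 726250 × (570 − 10.53) = 406.32 × 10⁶ N·mm.
M_n = 406.32 kN·m.

M_n ≈ 406 kN·m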